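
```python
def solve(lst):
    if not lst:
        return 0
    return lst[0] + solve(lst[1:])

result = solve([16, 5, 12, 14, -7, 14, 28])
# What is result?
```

16 + 5 + 12 + 14 + (-7) + 14 + 28 + 0 = 82

Answer: 82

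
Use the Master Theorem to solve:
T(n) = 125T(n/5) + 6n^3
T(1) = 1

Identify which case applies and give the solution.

a=125, b=5, f(n)=6n^3. log_5(125) = 3. Since c=3 = 3, Case 2 applies: T(n) = Θ(n^log_b(a) · log n) = O(n^3 log n).

Answer: O(n^3 log n) - Case 2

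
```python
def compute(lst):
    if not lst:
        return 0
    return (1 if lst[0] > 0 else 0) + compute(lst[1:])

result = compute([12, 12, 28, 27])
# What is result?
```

Count of positive elements in [12, 12, 28, 27] = 4

Answer: 4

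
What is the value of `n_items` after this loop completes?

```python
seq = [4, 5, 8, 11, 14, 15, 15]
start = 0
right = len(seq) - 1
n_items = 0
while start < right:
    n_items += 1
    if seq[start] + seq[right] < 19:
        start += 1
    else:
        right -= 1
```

Steps to find pair summing to 19
`n_items` takes the values: 0 → 1 → 2 → 3 → 4 → 5 → 6

Answer: 6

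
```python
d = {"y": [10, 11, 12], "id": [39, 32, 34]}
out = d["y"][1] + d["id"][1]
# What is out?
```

Trace:
`d = {"y": [10, 11, 12], "id": [39, 32, 34]}` → d = {'y': [10, 11, 12], 'id': [39, 32, 34]}
`out = d["y"][1] + d["id"][1]` → out = 43
So out = 43

Answer: 43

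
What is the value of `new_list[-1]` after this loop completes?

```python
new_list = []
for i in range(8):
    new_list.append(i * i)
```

Last element of squares 0 to 7
`new_list` takes the values: [] → [0] → [0, 1] → [0, 1, 4] → [0, 1, 4, 9] → [0, 1, 4, 9, 16] → [0, 1, 4, 9, 16, 25] → [0, 1, 4, 9, 16, 25, 36] → [0, 1, 4, 9, 16, 25, 36, 49]
So `new_list[-1]` = 49

Answer: 49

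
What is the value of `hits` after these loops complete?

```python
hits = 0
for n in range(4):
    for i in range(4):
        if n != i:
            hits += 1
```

4² - 4 (exclude diagonal)
`hits` takes the values: 0 → 1 → 2 → 3 → 4 → 5 → 6 → 7 → 8 → 9 → 10 → 11 → 12

Answer: 12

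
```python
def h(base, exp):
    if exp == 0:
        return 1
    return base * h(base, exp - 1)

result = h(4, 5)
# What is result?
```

h(4, 5) = 4 * 4 * 4 * 4 * 4 = 1024

Answer: 1024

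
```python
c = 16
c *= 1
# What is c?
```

Trace:
`c = 16` → c = 16
`c *= 1` → c = 16
So c = 16

Answer: 16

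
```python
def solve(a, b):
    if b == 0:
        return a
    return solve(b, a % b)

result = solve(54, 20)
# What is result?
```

solve(54, 20) -> solve(20, 14) -> solve(14, 6) -> solve(6, 2) -> solve(2, 0) -> 2

Answer: 2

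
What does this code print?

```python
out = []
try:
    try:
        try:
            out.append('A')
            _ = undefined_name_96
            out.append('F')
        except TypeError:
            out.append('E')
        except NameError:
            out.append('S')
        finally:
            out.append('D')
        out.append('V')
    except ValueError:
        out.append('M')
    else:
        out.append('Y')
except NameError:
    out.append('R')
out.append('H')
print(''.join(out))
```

Execution trace: 'A' (inner try body) → 'S' (inner except NameError) → 'D' (inner finally) → 'V' (try body, no exception) → 'Y' (else) → 'H' (after the try/except). Output: ASDVYH

Answer: ASDVYH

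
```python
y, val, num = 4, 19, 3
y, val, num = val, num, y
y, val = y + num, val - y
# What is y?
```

Trace:
`y, val, num = 4, 19, 3` → y = 4; val = 19; num = 3
`y, val, num = val, num, y` → y = 19; val = 3; num = 4
`y, val = y + num, val - y` → y = 23; val = -16
So y = 23

Answer: 23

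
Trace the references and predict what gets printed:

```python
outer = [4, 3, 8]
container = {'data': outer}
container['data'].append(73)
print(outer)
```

Key concept: dict holds reference to list.
Step by step:
`outer = [4, 3, 8]` → outer = [4, 3, 8]
`container = {'data': outer}` → container = {'data': [4, 3, 8]}
`container['data'].append(73)` → outer = [4, 3, 8, 73]; container = {'data': [4, 3, 8, 73]}
`print(outer)` → prints [4, 3, 8, 73]

Answer: [4, 3, 8, 73]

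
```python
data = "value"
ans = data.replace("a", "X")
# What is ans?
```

Trace:
`data = "value"` → data = 'value'
`ans = data.replace("a", "X")` → ans = 'vXlue'
So ans = 'vXlue'

Answer: 'vXlue'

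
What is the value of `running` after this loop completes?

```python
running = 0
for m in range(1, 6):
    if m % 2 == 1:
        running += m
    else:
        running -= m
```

Add odd, subtract even
`running` takes the values: 0 → 1 → -1 → 2 → -2 → 3

Answer: 3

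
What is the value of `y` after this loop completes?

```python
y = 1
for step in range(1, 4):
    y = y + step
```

Start at 1, add 1 through 3
`y` takes the values: 1 → 2 → 4 → 7

Answer: 7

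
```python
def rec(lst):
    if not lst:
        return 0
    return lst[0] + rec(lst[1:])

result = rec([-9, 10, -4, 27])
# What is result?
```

(-9) + 10 + (-4) + 27 + 0 = 24

Answer: 24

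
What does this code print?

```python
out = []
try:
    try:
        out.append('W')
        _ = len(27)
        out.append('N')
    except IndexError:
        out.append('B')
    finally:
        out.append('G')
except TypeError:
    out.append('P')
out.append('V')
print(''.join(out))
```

Execution trace: 'W' (inner try body) → 'G' (inner finally) → 'P' (outer except TypeError) → 'V' (after the try/except). Output: WGPV

Answer: WGPV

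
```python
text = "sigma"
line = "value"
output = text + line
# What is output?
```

Trace:
`text = "sigma"` → text = 'sigma'
`line = "value"` → line = 'value'
`output = text + line` → output = 'sigmavalue'
So output = 'sigmavalue'

Answer: 'sigmavalue'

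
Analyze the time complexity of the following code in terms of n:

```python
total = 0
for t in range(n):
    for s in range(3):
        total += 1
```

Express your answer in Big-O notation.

Each loop level contributes: n × 1. Multiplying the contributions gives O(n).

Answer: O(n)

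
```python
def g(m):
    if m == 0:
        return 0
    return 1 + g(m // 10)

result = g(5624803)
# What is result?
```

Count of digits of 5624803: 7

Answer: 7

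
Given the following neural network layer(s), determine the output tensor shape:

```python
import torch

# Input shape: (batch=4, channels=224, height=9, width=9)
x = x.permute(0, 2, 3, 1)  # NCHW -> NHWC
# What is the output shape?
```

Input: (4, 224, 9, 9) -> Output: (4, 9, 9, 224)

Answer: (4, 9, 9, 224)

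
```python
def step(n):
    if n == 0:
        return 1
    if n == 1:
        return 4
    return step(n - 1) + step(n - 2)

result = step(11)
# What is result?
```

Build up from base cases: step(0)=1, step(1)=4, step(2)=5, step(3)=9, step(4)=14, step(5)=23, step(6)=37, ..., step(11)=411

Answer: 411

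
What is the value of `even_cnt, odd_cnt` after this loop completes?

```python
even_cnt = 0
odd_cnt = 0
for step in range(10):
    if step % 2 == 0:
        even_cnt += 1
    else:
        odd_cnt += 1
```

Count evens and odds in range(10)
`even_cnt, odd_cnt` takes the values: (0, 0) → (1, 0) → (1, 1) → (2, 1) → (2, 2) → (3, 2) → (3, 3) → (4, 3) → (4, 4) → (5, 4) → (5, 5)

Answer: 5, 5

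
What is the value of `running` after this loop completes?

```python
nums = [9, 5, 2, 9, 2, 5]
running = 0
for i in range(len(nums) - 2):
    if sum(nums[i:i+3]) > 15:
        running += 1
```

Count windows with sum > 15
`running` takes the values: 0 → 1 → 2 → 3

Answer: 3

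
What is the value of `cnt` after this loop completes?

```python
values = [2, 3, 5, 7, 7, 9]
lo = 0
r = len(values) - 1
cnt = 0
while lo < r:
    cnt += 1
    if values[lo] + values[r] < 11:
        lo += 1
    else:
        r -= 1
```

Steps to find pair summing to 11
`cnt` takes the values: 0 → 1 → 2 → 3 → 4 → 5

Answer: 5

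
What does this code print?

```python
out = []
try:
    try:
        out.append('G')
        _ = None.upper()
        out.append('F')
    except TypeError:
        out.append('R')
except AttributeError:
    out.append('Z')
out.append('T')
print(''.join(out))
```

Execution trace: 'G' (try body) → 'Z' (outer except AttributeError) → 'T' (after the try/except). Output: GZT

Answer: GZT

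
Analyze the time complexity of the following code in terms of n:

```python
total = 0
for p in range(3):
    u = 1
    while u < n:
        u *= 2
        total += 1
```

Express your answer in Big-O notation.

Each loop level contributes: 1 × log n. Multiplying the contributions gives O(log n).

Answer: O(log n)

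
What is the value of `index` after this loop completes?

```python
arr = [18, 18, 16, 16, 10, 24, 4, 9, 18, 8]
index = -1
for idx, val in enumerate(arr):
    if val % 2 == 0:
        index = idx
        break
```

First even number index in [18, 18, 16, 16, 10, 24, 4, 9, 18, 8]
`index` takes the values: -1 → 0

Answer: 0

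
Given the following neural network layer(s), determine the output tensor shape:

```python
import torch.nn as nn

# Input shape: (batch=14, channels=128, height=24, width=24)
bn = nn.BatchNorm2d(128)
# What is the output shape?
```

Input: (14, 128, 24, 24) -> Output: (14, 128, 24, 24)

Answer: (14, 128, 24, 24)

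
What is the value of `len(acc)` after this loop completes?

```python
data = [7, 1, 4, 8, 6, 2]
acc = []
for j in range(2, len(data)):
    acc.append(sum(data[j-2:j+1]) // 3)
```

Number of 3-element averages
`acc` takes the values: [] → [4] → [4, 4] → [4, 4, 6] → [4, 4, 6, 5]
So `len(acc)` = 4

Answer: 4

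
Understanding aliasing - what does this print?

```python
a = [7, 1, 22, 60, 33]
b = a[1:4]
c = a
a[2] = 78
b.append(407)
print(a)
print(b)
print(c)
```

Key concept: slice vs alias.
Step by step:
`a = [7, 1, 22, 60, 33]` → a = [7, 1, 22, 60, 33]
`b = a[1:4]` → b = [1, 22, 60]
`c = a` → c = [7, 1, 22, 60, 33] (same object as a)
`a[2] = 78` → a = [7, 1, 78, 60, 33] (same object as c); c = [7, 1, 78, 60, 33] (same object as a)
`b.append(407)` → b = [1, 22, 60, 407]
`print(a)` → prints [7, 1, 78, 60, 33]
`print(b)` → prints [1, 22, 60, 407]
`print(c)` → prints [7, 1, 78, 60, 33]

Answer:
[7, 1, 78, 60, 33]
[1, 22, 60, 407]
[7, 1, 78, 60, 33]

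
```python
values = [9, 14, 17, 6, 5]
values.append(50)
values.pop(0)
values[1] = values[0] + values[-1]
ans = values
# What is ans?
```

Trace:
`values = [9, 14, 17, 6, 5]` → values = [9, 14, 17, 6, 5]
`values.append(50)` → values = [9, 14, 17, 6, 5, 50]
`values.pop(0)` → values = [14, 17, 6, 5, 50]
`values[1] = values[0] + values[-1]` → values = [14, 64, 6, 5, 50]
`ans = values` → ans = [14, 64, 6, 5, 50]
So ans = [14, 64, 6, 5, 50]

Answer: [14, 64, 6, 5, 50]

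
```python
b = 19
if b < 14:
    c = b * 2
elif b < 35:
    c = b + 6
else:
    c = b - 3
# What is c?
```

Trace:
`b = 19` → b = 19
`if b < 14: ...` → b < 14 is False, b < 35 is True → c = 25
So c = 25

Answer: 25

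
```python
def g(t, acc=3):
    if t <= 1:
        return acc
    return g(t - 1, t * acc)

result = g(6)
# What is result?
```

Accumulator trace (n, acc): (6, 3) -> (5, 18) -> (4, 90) -> (3, 360) -> (2, 1080) -> (1, 2160) -> return 2160

Answer: 2160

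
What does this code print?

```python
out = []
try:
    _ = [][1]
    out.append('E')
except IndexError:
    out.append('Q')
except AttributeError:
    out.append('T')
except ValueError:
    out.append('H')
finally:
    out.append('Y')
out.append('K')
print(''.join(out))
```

Execution trace: 'Q' (except IndexError) → 'Y' (finally) → 'K' (after the try/except). Output: QYK

Answer: QYK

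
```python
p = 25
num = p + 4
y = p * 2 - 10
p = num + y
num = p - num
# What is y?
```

Trace:
`p = 25` → p = 25
`num = p + 4` → num = 29
`y = p * 2 - 10` → y = 40
`p = num + y` → p = 69
`num = p - num` → num = 40
So y = 40

Answer: 40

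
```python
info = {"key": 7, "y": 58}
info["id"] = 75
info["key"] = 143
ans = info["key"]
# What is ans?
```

Trace:
`info = {"key": 7, "y": 58}` → info = {'key': 7, 'y': 58}
`info["id"] = 75` → info = {'key': 7, 'y': 58, 'id': 75}
`info["key"] = 143` → info = {'key': 143, 'y': 58, 'id': 75}
`ans = info["key"]` → ans = 143
So ans = 143

Answer: 143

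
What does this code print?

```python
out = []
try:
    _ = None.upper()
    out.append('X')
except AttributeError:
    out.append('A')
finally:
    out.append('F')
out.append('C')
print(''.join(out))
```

Execution trace: 'A' (except AttributeError) → 'F' (finally) → 'C' (after the try/except). Output: AFC

Answer: AFC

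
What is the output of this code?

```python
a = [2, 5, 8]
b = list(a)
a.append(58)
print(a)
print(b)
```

Key concept: list() constructor creates copy.
Step by step:
`a = [2, 5, 8]` → a = [2, 5, 8]
`b = list(a)` → b = [2, 5, 8]
`a.append(58)` → a = [2, 5, 8, 58]
`print(a)` → prints [2, 5, 8, 58]
`print(b)` → prints [2, 5, 8]

Answer:
[2, 5, 8, 58]
[2, 5, 8]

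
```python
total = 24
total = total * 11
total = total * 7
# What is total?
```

Trace:
`total = 24` → total = 24
`total = total * 11` → total = 264
`total = total * 7` → total = 1848
So total = 1848

Answer: 1848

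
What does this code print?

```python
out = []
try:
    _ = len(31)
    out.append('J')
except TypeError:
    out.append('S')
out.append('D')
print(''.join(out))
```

Execution trace: 'S' (except TypeError) → 'D' (after the try/except). Output: SD

Answer: SD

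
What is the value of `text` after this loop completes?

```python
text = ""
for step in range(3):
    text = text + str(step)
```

Concatenate digits 0 to 2
`text` takes the values: "" → "0" → "01" → "012"

Answer: "012"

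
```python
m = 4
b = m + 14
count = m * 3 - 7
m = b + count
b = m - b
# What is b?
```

Trace:
`m = 4` → m = 4
`b = m + 14` → b = 18
`count = m * 3 - 7` → count = 5
`m = b + count` → m = 23
`b = m - b` → b = 5
So b = 5

Answer: 5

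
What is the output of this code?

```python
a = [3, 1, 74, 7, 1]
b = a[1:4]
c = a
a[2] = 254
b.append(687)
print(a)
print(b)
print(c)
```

Key concept: slice vs alias.
Step by step:
`a = [3, 1, 74, 7, 1]` → a = [3, 1, 74, 7, 1]
`b = a[1:4]` → b = [1, 74, 7]
`c = a` → c = [3, 1, 74, 7, 1] (same object as a)
`a[2] = 254` → a = [3, 1, 254, 7, 1] (same object as c); c = [3, 1, 254, 7, 1] (same object as a)
`b.append(687)` → b = [1, 74, 7, 687]
`print(a)` → prints [3, 1, 254, 7, 1]
`print(b)` → prints [1, 74, 7, 687]
`print(c)` → prints [3, 1, 254, 7, 1]

Answer:
[3, 1, 254, 7, 1]
[1, 74, 7, 687]
[3, 1, 254, 7, 1]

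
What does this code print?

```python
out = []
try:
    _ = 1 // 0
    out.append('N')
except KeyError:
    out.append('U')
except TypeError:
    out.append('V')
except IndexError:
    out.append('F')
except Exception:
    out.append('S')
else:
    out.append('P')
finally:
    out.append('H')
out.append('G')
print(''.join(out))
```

Execution trace: 'S' (except Exception) → 'H' (finally) → 'G' (after the try/except). Output: SHG

Answer: SHG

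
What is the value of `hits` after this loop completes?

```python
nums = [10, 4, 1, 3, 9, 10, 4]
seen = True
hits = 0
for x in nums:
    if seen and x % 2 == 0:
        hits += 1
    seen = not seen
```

Count even values at even positions
`hits` takes the values: 0 → 1 → 2

Answer: 2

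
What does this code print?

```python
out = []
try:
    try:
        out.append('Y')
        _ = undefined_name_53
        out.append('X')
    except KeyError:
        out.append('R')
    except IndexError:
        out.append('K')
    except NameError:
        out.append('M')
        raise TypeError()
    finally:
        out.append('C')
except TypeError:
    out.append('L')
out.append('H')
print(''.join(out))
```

Execution trace: 'Y' (inner try body) → 'M' (inner except NameError) → 'C' (inner finally) → 'L' (outer except TypeError) → 'H' (after the try/except). Output: YMCLH

Answer: YMCLH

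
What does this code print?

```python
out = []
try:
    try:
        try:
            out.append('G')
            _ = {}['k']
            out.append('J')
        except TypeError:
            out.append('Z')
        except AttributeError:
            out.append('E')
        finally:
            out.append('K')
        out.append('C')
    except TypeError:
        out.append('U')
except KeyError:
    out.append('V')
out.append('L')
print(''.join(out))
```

Execution trace: 'G' (inner try body) → 'K' (inner finally) → 'V' (outer except KeyError) → 'L' (after the try/except). Output: GKVL

Answer: GKVL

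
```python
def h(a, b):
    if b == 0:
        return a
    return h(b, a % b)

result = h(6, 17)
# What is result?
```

h(6, 17) -> h(17, 6) -> h(6, 5) -> h(5, 1) -> h(1, 0) -> 1

Answer: 1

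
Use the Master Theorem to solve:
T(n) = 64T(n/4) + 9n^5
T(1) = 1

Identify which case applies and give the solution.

a=64, b=4, f(n)=9n^5. log_4(64) = 3. Since c=5 > 3 and the regularity condition holds (64(n/4)^5 = (64/4^5)n^5 with 64/4^5 < 1), Case 3 applies: T(n) = Θ(f(n)) = O(n^5).

Answer: O(n^5) - Case 3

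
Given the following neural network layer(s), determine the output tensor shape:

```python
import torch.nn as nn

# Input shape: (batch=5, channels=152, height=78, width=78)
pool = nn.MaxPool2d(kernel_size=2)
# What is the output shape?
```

Input: (5, 152, 78, 78) -> Output: (5, 152, 39, 39)

Answer: (5, 152, 39, 39)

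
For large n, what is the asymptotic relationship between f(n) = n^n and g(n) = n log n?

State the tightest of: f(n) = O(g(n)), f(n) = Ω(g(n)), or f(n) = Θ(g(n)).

n^n vs n log n: f(n) = Ω(g(n)) but not O(g(n)) — n^n grows strictly faster than n log n.

Answer: f(n) = Ω(g(n)) but not O(g(n)) — n^n grows strictly faster than n log n.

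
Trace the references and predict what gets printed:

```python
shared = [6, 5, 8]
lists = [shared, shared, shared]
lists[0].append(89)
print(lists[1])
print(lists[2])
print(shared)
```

Key concept: list of same reference.
Step by step:
`shared = [6, 5, 8]` → shared = [6, 5, 8]
`lists = [shared, shared, shared]` → lists = [[6, 5, 8], [6, 5, 8], [6, 5, 8]]
`lists[0].append(89)` → shared = [6, 5, 8, 89]; lists = [[6, 5, 8, 89], [6, 5, 8, 89], [6, 5, 8, 89]]
`print(lists[1])` → prints [6, 5, 8, 89]
`print(lists[2])` → prints [6, 5, 8, 89]
`print(shared)` → prints [6, 5, 8, 89]

Answer:
[6, 5, 8, 89]
[6, 5, 8, 89]
[6, 5, 8, 89]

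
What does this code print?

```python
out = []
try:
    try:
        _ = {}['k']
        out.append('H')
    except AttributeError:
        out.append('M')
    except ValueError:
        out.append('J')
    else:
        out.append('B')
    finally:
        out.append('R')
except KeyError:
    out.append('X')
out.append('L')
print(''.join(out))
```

Execution trace: 'R' (inner finally) → 'X' (outer except KeyError) → 'L' (after the try/except). Output: RXL

Answer: RXL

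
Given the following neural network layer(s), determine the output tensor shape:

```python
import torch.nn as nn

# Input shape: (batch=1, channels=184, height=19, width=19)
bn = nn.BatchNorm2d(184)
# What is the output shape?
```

Input: (1, 184, 19, 19) -> Output: (1, 184, 19, 19)

Answer: (1, 184, 19, 19)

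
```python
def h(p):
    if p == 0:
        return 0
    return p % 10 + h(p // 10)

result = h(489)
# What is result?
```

Sum of digits of 489: 9 + 8 + 4 = 21

Answer: 21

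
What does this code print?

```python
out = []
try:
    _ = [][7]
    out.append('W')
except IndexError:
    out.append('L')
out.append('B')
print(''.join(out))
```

Execution trace: 'L' (except IndexError) → 'B' (after the try/except). Output: LB

Answer: LB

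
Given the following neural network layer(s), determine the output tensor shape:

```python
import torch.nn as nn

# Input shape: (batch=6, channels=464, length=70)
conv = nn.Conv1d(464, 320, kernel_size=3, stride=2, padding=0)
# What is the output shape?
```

Input: (6, 464, 70) -> Output: (6, 320, 34)

Answer: (6, 320, 34)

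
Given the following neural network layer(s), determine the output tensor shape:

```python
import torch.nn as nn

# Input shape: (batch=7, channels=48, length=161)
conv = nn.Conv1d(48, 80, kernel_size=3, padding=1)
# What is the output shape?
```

Input: (7, 48, 161) -> Output: (7, 80, 161)

Answer: (7, 80, 161)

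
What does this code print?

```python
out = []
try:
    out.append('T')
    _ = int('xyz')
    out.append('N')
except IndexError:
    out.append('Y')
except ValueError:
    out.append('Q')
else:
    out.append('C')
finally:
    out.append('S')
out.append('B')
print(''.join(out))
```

Execution trace: 'T' (try body) → 'Q' (except ValueError) → 'S' (finally) → 'B' (after the try/except). Output: TQSB

Answer: TQSB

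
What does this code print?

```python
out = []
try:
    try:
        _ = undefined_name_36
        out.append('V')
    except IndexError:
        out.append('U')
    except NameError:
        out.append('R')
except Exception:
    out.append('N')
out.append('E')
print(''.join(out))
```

Execution trace: 'R' (inner except NameError) → 'E' (after the try/except). Output: RE

Answer: RE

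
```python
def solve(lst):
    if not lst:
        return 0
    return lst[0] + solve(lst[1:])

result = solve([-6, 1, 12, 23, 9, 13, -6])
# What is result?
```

(-6) + 1 + 12 + 23 + 9 + 13 + (-6) + 0 = 46

Answer: 46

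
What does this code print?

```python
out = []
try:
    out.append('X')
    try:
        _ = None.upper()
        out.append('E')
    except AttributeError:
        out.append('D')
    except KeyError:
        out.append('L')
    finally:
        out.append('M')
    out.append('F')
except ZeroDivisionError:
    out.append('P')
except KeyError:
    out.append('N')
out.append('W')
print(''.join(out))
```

Execution trace: 'X' (try body) → 'D' (inner except AttributeError) → 'M' (inner finally) → 'F' (try body, no exception) → 'W' (after the try/except). Output: XDMFW

Answer: XDMFW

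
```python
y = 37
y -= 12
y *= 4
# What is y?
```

Trace:
`y = 37` → y = 37
`y -= 12` → y = 25
`y *= 4` → y = 100
So y = 100

Answer: 100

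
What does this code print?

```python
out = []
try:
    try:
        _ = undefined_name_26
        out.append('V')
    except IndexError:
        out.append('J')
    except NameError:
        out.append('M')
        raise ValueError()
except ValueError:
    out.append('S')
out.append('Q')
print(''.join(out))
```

Execution trace: 'M' (inner except NameError) → 'S' (outer except ValueError) → 'Q' (after the try/except). Output: MSQ

Answer: MSQ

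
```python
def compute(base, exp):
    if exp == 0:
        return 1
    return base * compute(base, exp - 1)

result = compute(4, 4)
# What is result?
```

compute(4, 4) = 4 * 4 * 4 * 4 = 256

Answer: 256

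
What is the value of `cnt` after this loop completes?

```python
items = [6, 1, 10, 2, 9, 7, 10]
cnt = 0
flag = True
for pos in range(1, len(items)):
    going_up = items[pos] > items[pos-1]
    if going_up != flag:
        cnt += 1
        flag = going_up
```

Count direction changes in [6, 1, 10, 2, 9, 7, 10]
`cnt` takes the values: 0 → 1 → 2 → 3 → 4 → 5 → 6

Answer: 6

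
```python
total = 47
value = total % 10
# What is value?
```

Trace:
`total = 47` → total = 47
`value = total % 10` → value = 7
So value = 7

Answer: 7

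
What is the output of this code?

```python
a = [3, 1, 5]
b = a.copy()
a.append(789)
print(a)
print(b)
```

Key concept: list.copy() creates independent copy.
Step by step:
`a = [3, 1, 5]` → a = [3, 1, 5]
`b = a.copy()` → b = [3, 1, 5]
`a.append(789)` → a = [3, 1, 5, 789]
`print(a)` → prints [3, 1, 5, 789]
`print(b)` → prints [3, 1, 5]

Answer:
[3, 1, 5, 789]
[3, 1, 5]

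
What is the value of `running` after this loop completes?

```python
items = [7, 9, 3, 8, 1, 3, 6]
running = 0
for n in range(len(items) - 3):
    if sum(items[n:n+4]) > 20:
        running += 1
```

Count windows with sum > 20
`running` takes the values: 0 → 1 → 2

Answer: 2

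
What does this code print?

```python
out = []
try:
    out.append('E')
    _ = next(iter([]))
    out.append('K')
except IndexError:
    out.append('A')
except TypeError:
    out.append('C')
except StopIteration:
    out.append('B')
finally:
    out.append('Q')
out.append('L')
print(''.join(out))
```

Execution trace: 'E' (try body) → 'B' (except StopIteration) → 'Q' (finally) → 'L' (after the try/except). Output: EBQL

Answer: EBQL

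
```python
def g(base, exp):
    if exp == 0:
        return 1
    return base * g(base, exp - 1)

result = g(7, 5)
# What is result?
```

g(7, 5) = 7 * 7 * 7 * 7 * 7 = 16807

Answer: 16807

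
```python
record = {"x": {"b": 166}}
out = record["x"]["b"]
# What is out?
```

Trace:
`record = {"x": {"b": 166}}` → record = {'x': {'b': 166}}
`out = record["x"]["b"]` → out = 166
So out = 166

Answer: 166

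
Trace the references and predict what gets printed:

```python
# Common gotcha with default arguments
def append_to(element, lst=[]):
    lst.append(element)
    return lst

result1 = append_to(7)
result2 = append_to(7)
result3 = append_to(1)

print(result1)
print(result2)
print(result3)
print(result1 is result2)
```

Key concept: mutable default argument gotcha.
Step by step:
`result1 = append_to(7)` → result1 = [7]
`result2 = append_to(7)` → result1 = [7, 7] (same object as result2); result2 = [7, 7] (same object as result1)
`result3 = append_to(1)` → result1 = [7, 7, 1] (same object as result2, result3); result2 = [7, 7, 1] (same object as result1, result3); result3 = [7, 7, 1] (same object as result1, result2)
`print(result1)` → prints [7, 7, 1]
`print(result2)` → prints [7, 7, 1]
`print(result3)` → prints [7, 7, 1]
`print(result1 is result2)` → prints True

Answer:
[7, 7, 1]
[7, 7, 1]
[7, 7, 1]
True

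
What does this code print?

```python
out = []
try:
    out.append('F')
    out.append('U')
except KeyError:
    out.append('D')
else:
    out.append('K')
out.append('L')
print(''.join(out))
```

Execution trace: 'F' (try body) → 'U' (try body, no exception) → 'K' (else) → 'L' (after the try/except). Output: FUKL

Answer: FUKL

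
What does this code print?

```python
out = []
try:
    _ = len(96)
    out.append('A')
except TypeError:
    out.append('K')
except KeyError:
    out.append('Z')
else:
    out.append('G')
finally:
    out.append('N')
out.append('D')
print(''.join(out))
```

Execution trace: 'K' (except TypeError) → 'N' (finally) → 'D' (after the try/except). Output: KND

Answer: KND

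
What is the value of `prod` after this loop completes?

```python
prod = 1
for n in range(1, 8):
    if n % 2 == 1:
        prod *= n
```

Product of odd numbers 1 to 7
`prod` takes the values: 1 → 3 → 15 → 105

Answer: 105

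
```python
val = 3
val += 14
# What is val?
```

Trace:
`val = 3` → val = 3
`val += 14` → val = 17
So val = 17

Answer: 17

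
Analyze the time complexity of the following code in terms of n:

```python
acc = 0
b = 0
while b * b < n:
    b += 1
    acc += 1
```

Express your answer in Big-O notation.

Each loop level contributes: √n. Multiplying the contributions gives O(√n).

Answer: O(√n)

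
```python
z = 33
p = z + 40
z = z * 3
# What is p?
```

Trace:
`z = 33` → z = 33
`p = z + 40` → p = 73
`z = z * 3` → z = 99
So p = 73

Answer: 73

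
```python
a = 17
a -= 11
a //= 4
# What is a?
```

Trace:
`a = 17` → a = 17
`a -= 11` → a = 6
`a //= 4` → a = 1
So a = 1

Answer: 1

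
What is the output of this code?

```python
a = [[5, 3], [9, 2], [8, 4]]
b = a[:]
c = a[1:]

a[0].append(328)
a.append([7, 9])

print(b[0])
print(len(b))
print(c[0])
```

Key concept: slice with nested mutation.
Step by step:
`a = [[5, 3], [9, 2], [8, 4]]` → a = [[5, 3], [9, 2], [8, 4]]
`b = a[:]` → b = [[5, 3], [9, 2], [8, 4]]
`c = a[1:]` → c = [[9, 2], [8, 4]]
`a[0].append(328)` → a = [[5, 3, 328], [9, 2], [8, 4]]; b = [[5, 3, 328], [9, 2], [8, 4]]
`a.append([7, 9])` → a = [[5, 3, 328], [9, 2], [8, 4], [7, 9]]
`print(b[0])` → prints [5, 3, 328]
`print(len(b))` → prints 3
`print(c[0])` → prints [9, 2]

Answer:
[5, 3, 328]
3
[9, 2]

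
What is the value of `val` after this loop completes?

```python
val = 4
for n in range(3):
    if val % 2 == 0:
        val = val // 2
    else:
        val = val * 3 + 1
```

Collatz-style transformation from 4
`val` takes the values: 4 → 2 → 1 → 4

Answer: 4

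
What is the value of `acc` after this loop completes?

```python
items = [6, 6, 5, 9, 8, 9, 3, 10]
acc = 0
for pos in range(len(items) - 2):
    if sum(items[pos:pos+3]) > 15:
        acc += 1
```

Count windows with sum > 15
`acc` takes the values: 0 → 1 → 2 → 3 → 4 → 5 → 6

Answer: 6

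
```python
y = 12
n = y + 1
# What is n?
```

Trace:
`y = 12` → y = 12
`n = y + 1` → n = 13
So n = 13

Answer: 13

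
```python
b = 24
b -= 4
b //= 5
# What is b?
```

Trace:
`b = 24` → b = 24
`b -= 4` → b = 20
`b //= 5` → b = 4
So b = 4

Answer: 4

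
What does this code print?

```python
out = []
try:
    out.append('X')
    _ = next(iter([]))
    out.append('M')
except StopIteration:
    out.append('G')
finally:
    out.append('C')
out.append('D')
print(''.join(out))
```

Execution trace: 'X' (try body) → 'G' (except StopIteration) → 'C' (finally) → 'D' (after the try/except). Output: XGCD

Answer: XGCD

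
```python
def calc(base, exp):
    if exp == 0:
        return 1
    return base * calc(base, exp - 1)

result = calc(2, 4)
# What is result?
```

calc(2, 4) = 2 * 2 * 2 * 2 = 16

Answer: 16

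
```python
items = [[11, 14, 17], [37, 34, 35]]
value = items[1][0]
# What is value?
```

Trace:
`items = [[11, 14, 17], [37, 34, 35]]` → items = [[11, 14, 17], [37, 34, 35]]
`value = items[1][0]` → value = 37
So value = 37

Answer: 37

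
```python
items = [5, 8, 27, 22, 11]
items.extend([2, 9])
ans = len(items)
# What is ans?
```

Trace:
`items = [5, 8, 27, 22, 11]` → items = [5, 8, 27, 22, 11]
`items.extend([2, 9])` → items = [5, 8, 27, 22, 11, 2, 9]
`ans = len(items)` → ans = 7
So ans = 7

Answer: 7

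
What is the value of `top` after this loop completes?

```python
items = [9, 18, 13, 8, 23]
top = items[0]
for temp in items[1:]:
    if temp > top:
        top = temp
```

Maximum of [9, 18, 13, 8, 23]
`top` takes the values: 9 → 18 → 23

Answer: 23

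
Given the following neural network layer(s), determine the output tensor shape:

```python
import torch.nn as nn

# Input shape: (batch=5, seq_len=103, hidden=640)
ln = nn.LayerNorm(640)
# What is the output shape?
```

Input: (5, 103, 640) -> Output: (5, 103, 640)

Answer: (5, 103, 640)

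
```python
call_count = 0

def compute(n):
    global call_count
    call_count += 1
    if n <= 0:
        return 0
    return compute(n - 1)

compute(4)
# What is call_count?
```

Linear recursion stepping by 1: 5 calls from n=4 down to ≤0.

Answer: 5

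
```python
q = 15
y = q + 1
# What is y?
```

Trace:
`q = 15` → q = 15
`y = q + 1` → y = 16
So y = 16

Answer: 16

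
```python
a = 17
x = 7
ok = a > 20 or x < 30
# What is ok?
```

Trace:
`a = 17` → a = 17
`x = 7` → x = 7
`ok = a > 20 or x < 30` → ok = True
So ok = True

Answer: True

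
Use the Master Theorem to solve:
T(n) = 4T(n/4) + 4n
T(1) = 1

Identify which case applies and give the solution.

a=4, b=4, f(n)=4n. log_4(4) = 1. Since c=1 = 1, Case 2 applies: T(n) = Θ(n^log_b(a) · log n) = O(n log n).

Answer: O(n log n) - Case 2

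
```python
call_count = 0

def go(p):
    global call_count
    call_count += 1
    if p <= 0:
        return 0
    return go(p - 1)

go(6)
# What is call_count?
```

Linear recursion stepping by 1: 7 calls from p=6 down to ≤0.

Answer: 7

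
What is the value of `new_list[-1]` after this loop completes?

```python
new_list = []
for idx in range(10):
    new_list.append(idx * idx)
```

Last element of squares 0 to 9
`new_list` takes the values: [] → [0] → [0, 1] → [0, 1, 4] → [0, 1, 4, 9] → [0, 1, 4, 9, 16] → [0, 1, 4, 9, 16, 25] → [0, 1, 4, 9, 16, 25, 36] → [0, 1, 4, 9, 16, 25, 36, 49] → [0, 1, 4, 9, 16, 25, 36, 49, 64] → [0, 1, 4, 9, 16, 25, 36, 49, 64, 81]
So `new_list[-1]` = 81

Answer: 81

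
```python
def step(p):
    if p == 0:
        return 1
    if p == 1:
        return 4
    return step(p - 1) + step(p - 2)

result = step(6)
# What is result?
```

Build up from base cases: step(0)=1, step(1)=4, step(2)=5, step(3)=9, step(4)=14, step(5)=23, step(6)=37

Answer: 37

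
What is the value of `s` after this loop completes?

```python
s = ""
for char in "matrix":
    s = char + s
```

Reverse 'matrix'
`s` takes the values: "" → "m" → "am" → "tam" → "rtam" → "irtam" → "xirtam"

Answer: "xirtam"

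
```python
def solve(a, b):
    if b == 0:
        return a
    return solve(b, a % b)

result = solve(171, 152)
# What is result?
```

solve(171, 152) -> solve(152, 19) -> solve(19, 0) -> 19

Answer: 19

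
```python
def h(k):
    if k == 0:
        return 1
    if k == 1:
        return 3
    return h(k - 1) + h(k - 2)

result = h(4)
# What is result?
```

Build up from base cases: h(0)=1, h(1)=3, h(2)=4, h(3)=7, h(4)=11

Answer: 11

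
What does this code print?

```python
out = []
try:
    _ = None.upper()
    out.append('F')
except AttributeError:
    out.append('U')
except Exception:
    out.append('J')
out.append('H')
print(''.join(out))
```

Execution trace: 'U' (except AttributeError) → 'H' (after the try/except). Output: UH

Answer: UH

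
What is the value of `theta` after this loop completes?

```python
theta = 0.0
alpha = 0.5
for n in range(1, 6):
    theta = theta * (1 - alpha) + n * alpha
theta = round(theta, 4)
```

Moving average with lr=0.5
`theta` takes the values: 0.0 → 0.5 → 1.25 → 2.125 → 3.0625 → 4.03125 → 4.0312

Answer: 4.0312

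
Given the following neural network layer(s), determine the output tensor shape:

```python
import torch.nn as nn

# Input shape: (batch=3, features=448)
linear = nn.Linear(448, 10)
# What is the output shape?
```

Input: (3, 448) -> Output: (3, 10)

Answer: (3, 10)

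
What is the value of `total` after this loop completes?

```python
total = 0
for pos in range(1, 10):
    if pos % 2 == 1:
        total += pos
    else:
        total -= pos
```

Add odd, subtract even
`total` takes the values: 0 → 1 → -1 → 2 → -2 → 3 → -3 → 4 → -4 → 5

Answer: 5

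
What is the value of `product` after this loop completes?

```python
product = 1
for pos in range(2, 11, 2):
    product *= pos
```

Product of even numbers 2 to 10
`product` takes the values: 1 → 2 → 8 → 48 → 384 → 3840

Answer: 3840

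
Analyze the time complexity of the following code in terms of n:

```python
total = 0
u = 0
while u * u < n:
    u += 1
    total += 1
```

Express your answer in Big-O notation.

Each loop level contributes: √n. Multiplying the contributions gives O(√n).

Answer: O(√n)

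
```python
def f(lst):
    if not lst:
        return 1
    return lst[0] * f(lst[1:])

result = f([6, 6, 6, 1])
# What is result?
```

Product over [6, 6, 6, 1] = 6 * 6 * 6 * 1 = 216

Answer: 216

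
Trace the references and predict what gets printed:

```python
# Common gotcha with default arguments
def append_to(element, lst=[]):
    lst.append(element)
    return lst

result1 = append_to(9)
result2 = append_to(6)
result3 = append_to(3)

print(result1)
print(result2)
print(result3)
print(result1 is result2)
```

Key concept: mutable default argument gotcha.
Step by step:
`result1 = append_to(9)` → result1 = [9]
`result2 = append_to(6)` → result1 = [9, 6] (same object as result2); result2 = [9, 6] (same object as result1)
`result3 = append_to(3)` → result1 = [9, 6, 3] (same object as result2, result3); result2 = [9, 6, 3] (same object as result1, result3); result3 = [9, 6, 3] (same object as result1, result2)
`print(result1)` → prints [9, 6, 3]
`print(result2)` → prints [9, 6, 3]
`print(result3)` → prints [9, 6, 3]
`print(result1 is result2)` → prints True

Answer:
[9, 6, 3]
[9, 6, 3]
[9, 6, 3]
True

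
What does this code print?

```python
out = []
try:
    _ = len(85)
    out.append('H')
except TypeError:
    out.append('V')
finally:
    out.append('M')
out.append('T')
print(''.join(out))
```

Execution trace: 'V' (except TypeError) → 'M' (finally) → 'T' (after the try/except). Output: VMT

Answer: VMT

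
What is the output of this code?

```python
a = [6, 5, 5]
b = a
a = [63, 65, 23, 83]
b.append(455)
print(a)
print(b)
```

Key concept: rebinding vs mutation: a is rebound to a new list, b still points at the original.
Step by step:
`a = [6, 5, 5]` → a = [6, 5, 5]
`b = a` → b = [6, 5, 5] (same object as a)
`a = [63, 65, 23, 83]` → a = [63, 65, 23, 83]
`b.append(455)` → b = [6, 5, 5, 455]
`print(a)` → prints [63, 65, 23, 83]
`print(b)` → prints [6, 5, 5, 455]

Answer:
[63, 65, 23, 83]
[6, 5, 5, 455]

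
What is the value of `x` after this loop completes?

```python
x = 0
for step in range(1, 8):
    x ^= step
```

XOR of 1 to 7
`x` takes the values: 0 → 1 → 3 → 0 → 4 → 1 → 7 → 0

Answer: 0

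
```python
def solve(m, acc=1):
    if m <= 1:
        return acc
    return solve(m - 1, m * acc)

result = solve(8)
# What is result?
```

Accumulator trace (n, acc): (8, 1) -> (7, 8) -> (6, 56) -> (5, 336) -> (4, 1680) -> (3, 6720) -> (2, 20160) -> (1, 40320) -> return 40320

Answer: 40320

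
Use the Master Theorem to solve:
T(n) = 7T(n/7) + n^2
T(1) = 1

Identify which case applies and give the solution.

a=7, b=7, f(n)=n^2. log_7(7) = 1. Since c=2 > 1 and the regularity condition holds (7(n/7)^2 = (7/7^2)n^2 with 7/7^2 < 1), Case 3 applies: T(n) = Θ(f(n)) = O(n^2).

Answer: O(n^2) - Case 3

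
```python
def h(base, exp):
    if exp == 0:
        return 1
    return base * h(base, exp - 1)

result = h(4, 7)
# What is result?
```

h(4, 7) = 4 * 4 * 4 * 4 * 4 * 4 * 4 = 16384

Answer: 16384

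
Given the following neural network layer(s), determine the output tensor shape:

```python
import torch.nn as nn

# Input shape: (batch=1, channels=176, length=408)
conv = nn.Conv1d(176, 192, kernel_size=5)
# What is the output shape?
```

Input: (1, 176, 408) -> Output: (1, 192, 404)

Answer: (1, 192, 404)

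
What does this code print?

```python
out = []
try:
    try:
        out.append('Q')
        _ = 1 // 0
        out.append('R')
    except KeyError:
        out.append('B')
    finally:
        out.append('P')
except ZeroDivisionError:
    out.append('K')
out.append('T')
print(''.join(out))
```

Execution trace: 'Q' (inner try body) → 'P' (inner finally) → 'K' (outer except ZeroDivisionError) → 'T' (after the try/except). Output: QPKT

Answer: QPKT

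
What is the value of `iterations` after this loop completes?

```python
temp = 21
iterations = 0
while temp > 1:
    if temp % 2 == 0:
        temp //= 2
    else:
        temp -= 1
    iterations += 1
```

Steps to reduce 21 to 1
`iterations` takes the values: 0 → 1 → 2 → 3 → 4 → 5 → 6

Answer: 6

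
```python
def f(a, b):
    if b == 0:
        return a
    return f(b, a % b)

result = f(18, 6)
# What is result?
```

f(18, 6) -> f(6, 0) -> 6

Answer: 6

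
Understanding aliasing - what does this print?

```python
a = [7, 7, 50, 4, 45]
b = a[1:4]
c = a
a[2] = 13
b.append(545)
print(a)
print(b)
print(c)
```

Key concept: slice vs alias.
Step by step:
`a = [7, 7, 50, 4, 45]` → a = [7, 7, 50, 4, 45]
`b = a[1:4]` → b = [7, 50, 4]
`c = a` → c = [7, 7, 50, 4, 45] (same object as a)
`a[2] = 13` → a = [7, 7, 13, 4, 45] (same object as c); c = [7, 7, 13, 4, 45] (same object as a)
`b.append(545)` → b = [7, 50, 4, 545]
`print(a)` → prints [7, 7, 13, 4, 45]
`print(b)` → prints [7, 50, 4, 545]
`print(c)` → prints [7, 7, 13, 4, 45]

Answer:
[7, 7, 13, 4, 45]
[7, 50, 4, 545]
[7, 7, 13, 4, 45]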